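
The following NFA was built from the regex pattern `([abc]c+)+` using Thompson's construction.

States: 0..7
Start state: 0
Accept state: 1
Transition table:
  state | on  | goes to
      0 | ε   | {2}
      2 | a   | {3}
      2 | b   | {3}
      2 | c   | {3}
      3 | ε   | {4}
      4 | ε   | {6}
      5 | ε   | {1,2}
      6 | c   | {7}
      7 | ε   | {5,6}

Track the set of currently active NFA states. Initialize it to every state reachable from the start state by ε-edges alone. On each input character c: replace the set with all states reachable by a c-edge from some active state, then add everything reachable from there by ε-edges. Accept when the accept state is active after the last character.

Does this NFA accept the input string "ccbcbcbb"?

initial (ε-close {0}): {0,2}
'c' @ 1: {3,4,6}
'c' @ 2: {1,2,5,6,7}  ✓accept
'b' @ 3: {3,4,6}
'c' @ 4: {1,2,5,6,7}  ✓accept
'b' @ 5: {3,4,6}
'c' @ 6: {1,2,5,6,7}  ✓accept
'b' @ 7: {3,4,6}
'b' @ 8: {}  — dead — no transitions
final: {}; accept 1 not in set

Answer: REJECT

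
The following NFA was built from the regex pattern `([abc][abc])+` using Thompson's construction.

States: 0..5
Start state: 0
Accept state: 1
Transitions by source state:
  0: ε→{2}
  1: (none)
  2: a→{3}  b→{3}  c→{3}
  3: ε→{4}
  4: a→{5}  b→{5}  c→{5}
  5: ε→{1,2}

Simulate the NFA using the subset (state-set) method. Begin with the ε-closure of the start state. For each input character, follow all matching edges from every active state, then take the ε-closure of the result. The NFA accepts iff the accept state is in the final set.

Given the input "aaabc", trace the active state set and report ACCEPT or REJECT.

Answer: REJECT

Steps:
S₀ = ε-closure({0}) = {0,2}
'a' @ 1: {3,4}
'a' @ 2: {1,2,5}  (accept∈set)
'a' @ 3: {3,4}
'b' @ 4: {1,2,5}  (accept∈set)
'c' @ 5: {3,4}
final: {3,4}; accept 1 not in set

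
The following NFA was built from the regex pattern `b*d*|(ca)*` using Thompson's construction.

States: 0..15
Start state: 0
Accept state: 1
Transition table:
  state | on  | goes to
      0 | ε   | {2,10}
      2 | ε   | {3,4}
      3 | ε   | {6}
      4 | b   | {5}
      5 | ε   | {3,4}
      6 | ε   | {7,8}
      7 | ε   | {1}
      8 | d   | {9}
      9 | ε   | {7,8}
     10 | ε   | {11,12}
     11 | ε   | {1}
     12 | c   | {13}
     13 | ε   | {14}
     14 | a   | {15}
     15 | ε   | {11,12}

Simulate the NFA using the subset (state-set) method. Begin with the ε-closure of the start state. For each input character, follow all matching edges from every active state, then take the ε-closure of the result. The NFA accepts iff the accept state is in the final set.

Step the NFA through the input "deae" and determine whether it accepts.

start: ε-closure({0}) = {0,1,2,3,4,6,7,8,10,11,12}
'd' @ 1: {1,7,8,9}  (accept∈set)
'e' @ 2: {}  — state set empty
rest 'ae' ignored (set empty)
after full input: {}  (accept=1 not in)

Answer: REJECT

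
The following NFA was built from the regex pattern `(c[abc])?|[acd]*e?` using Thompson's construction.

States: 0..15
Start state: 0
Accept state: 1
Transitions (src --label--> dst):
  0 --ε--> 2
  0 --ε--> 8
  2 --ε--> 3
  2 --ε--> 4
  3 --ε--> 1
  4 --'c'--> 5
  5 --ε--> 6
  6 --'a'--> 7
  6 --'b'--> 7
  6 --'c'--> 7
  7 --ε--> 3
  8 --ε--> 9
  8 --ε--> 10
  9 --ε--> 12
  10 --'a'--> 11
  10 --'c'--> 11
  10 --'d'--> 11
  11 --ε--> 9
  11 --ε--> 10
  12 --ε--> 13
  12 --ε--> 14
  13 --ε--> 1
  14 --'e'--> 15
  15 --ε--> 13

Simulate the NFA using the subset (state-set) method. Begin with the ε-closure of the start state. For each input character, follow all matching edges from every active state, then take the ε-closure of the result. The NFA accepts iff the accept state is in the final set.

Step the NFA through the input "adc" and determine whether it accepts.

S₀ = ε-closure({0}) = {0,1,2,3,4,8,9,10,12,13,14}
'a' @ 1: {1,9,10,11,12,13,14}  ✓accept
'd' @ 2: {1,9,10,11,12,13,14}  ✓accept
'c' @ 3: {1,9,10,11,12,13,14}  ✓accept
end set {1,9,10,11,12,13,14} — state 1 in

Answer: ACCEPT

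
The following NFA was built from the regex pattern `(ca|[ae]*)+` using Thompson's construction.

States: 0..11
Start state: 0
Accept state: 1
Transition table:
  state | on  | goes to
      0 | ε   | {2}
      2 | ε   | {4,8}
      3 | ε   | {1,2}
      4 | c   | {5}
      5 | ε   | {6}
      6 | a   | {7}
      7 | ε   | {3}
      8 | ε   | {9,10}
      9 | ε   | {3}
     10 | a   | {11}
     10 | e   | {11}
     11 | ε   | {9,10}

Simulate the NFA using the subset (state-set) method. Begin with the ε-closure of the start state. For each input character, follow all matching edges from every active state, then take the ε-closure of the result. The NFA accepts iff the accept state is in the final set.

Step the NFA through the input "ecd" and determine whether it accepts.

initial (ε-close {0}): {0,1,2,3,4,8,9,10}
'e' @ 1: {1,2,3,4,8,9,10,11}  [accepting]
'c' @ 2: {5,6}
'd' @ 3: {}  — dead — no transitions
end set {} — state 1 not in

Answer: REJECT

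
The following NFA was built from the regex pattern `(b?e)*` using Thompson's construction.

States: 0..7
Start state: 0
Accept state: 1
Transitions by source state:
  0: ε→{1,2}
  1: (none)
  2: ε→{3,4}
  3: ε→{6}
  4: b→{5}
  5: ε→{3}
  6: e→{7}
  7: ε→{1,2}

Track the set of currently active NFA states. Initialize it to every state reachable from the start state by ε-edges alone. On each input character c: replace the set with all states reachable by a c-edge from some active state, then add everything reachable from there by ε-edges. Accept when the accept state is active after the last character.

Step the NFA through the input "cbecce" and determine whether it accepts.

Answer: REJECT

Derivation:
S₀ = ε-closure({0}) = {0,1,2,3,4,6}
'c' @ 1: {}  — dead — no transitions
rest 'becce' ignored (set empty)
after full input: {}  (accept=1 not in)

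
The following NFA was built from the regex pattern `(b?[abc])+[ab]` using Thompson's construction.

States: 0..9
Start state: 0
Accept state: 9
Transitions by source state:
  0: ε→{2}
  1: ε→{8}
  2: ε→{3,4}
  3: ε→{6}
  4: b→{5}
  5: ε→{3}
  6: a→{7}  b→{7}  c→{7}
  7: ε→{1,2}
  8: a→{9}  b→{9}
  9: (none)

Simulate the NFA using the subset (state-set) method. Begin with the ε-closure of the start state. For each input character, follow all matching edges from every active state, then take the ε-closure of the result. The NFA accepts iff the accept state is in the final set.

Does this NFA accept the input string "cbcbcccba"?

Answer: ACCEPT

Steps:
S₀ = ε-closure({0}) = {0,2,3,4,6}
'c' @ 1: {1,2,3,4,6,7,8}
'b' @ 2: {1,2,3,4,5,6,7,8,9}  [accepting]
'c' @ 3: {1,2,3,4,6,7,8}
'b' @ 4: {1,2,3,4,5,6,7,8,9}  [accepting]
'c' @ 5: {1,2,3,4,6,7,8}
'c' @ 6: {1,2,3,4,6,7,8}
'c' @ 7: {1,2,3,4,6,7,8}
'b' @ 8: {1,2,3,4,5,6,7,8,9}  [accepting]
'a' @ 9: {1,2,3,4,6,7,8,9}  [accepting]
end set {1,2,3,4,6,7,8,9} — state 9 in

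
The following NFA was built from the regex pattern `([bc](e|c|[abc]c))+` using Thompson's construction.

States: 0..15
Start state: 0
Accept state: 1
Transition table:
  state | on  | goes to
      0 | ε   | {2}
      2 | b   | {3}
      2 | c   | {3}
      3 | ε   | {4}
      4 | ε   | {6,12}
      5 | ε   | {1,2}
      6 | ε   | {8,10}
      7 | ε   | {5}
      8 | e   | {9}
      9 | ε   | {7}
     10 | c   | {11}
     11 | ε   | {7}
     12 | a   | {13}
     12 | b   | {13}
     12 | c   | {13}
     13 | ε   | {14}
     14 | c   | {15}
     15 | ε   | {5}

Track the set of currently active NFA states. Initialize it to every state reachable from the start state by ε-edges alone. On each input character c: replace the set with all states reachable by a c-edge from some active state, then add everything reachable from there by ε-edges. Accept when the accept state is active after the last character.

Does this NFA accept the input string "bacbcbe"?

Answer: ACCEPT

Trace:
start: ε-closure({0}) = {0,2}
'b' @ 1: {3,4,6,8,10,12}
'a' @ 2: {13,14}
'c' @ 3: {1,2,5,15}  (accept∈set)
'b' @ 4: {3,4,6,8,10,12}
'c' @ 5: {1,2,5,7,11,13,14}  (accept∈set)
'b' @ 6: {3,4,6,8,10,12}
'e' @ 7: {1,2,5,7,9}  (accept∈set)
after full input: {1,2,5,7,9}  (accept=1 in)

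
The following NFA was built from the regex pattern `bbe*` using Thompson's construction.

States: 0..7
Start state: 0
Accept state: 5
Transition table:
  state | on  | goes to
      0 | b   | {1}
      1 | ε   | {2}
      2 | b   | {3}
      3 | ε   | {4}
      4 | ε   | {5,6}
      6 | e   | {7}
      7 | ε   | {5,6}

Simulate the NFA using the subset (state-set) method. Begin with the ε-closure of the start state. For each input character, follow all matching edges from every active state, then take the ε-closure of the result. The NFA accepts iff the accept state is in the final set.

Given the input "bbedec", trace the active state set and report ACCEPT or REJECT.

S₀ = ε-closure({0}) = {0}
'b' @ 1: {1,2}
'b' @ 2: {3,4,5,6}  ✓accept
'e' @ 3: {5,6,7}  ✓accept
'd' @ 4: {}  — dead — no transitions
rest 'ec' ignored (set empty)
end set {} — state 5 not in

Answer: REJECT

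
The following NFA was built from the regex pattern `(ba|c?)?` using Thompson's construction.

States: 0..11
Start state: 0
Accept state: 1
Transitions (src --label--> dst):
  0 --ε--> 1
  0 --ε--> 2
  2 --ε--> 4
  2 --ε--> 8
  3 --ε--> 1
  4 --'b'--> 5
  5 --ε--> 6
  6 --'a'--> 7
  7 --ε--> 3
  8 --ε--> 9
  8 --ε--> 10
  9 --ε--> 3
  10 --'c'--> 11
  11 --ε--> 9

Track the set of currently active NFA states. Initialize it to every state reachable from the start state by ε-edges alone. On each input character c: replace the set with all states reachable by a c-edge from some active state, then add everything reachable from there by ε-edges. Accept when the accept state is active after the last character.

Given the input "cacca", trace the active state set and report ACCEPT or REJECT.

initial (ε-close {0}): {0,1,2,3,4,8,9,10}
'c' @ 1: {1,3,9,11}  [accepting]
'a' @ 2: {}  — state set empty
rest 'cca' ignored (set empty)
final: {}; accept 1 not in set

Answer: REJECT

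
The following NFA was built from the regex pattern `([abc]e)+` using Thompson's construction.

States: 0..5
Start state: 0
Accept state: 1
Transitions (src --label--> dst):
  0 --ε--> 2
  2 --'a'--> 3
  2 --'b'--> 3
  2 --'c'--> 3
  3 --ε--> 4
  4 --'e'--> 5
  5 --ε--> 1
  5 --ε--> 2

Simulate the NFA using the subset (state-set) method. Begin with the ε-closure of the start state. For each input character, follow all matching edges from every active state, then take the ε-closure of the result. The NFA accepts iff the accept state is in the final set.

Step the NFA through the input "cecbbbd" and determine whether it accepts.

initial (ε-close {0}): {0,2}
'c' @ 1: {3,4}
'e' @ 2: {1,2,5}  (accept∈set)
'c' @ 3: {3,4}
'b' @ 4: {}  — dead — no transitions
rest 'bbd' ignored (set empty)
after full input: {}  (accept=1 not in)

Answer: REJECT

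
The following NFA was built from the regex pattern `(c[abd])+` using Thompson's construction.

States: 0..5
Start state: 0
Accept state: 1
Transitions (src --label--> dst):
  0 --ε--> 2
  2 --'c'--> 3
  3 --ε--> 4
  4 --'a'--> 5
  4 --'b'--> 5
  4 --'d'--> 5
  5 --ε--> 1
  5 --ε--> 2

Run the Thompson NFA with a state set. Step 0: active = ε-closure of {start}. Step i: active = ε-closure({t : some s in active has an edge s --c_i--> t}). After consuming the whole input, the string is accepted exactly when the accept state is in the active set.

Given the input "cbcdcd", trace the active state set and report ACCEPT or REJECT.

initial (ε-close {0}): {0,2}
'c' @ 1: {3,4}
'b' @ 2: {1,2,5}  (accept∈set)
'c' @ 3: {3,4}
'd' @ 4: {1,2,5}  (accept∈set)
'c' @ 5: {3,4}
'd' @ 6: {1,2,5}  (accept∈set)
after full input: {1,2,5}  (accept=1 in)

Answer: ACCEPT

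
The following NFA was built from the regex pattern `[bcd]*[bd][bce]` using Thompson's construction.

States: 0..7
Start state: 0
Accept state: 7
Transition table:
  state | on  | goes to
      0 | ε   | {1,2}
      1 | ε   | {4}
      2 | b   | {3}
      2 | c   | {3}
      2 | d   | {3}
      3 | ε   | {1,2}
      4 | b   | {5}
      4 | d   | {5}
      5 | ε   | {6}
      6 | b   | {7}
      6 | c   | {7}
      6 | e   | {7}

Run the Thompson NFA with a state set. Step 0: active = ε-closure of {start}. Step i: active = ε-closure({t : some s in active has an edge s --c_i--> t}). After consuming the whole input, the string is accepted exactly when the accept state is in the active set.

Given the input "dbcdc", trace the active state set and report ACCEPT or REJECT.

Answer: ACCEPT

Trace:
S₀ = ε-closure({0}) = {0,1,2,4}
'd' @ 1: {1,2,3,4,5,6}
'b' @ 2: {1,2,3,4,5,6,7}  [accepting]
'c' @ 3: {1,2,3,4,7}  [accepting]
'd' @ 4: {1,2,3,4,5,6}
'c' @ 5: {1,2,3,4,7}  [accepting]
end set {1,2,3,4,7} — state 7 in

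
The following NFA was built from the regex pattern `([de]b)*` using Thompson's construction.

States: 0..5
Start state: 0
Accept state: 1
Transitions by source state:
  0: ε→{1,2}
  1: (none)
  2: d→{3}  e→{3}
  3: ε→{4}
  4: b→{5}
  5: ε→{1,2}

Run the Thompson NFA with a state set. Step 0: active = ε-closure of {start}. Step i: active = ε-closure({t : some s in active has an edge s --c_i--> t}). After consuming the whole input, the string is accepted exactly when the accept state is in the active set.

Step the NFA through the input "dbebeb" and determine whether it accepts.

S₀ = ε-closure({0}) = {0,1,2}
'd' @ 1: {3,4}
'b' @ 2: {1,2,5}  [accepting]
'e' @ 3: {3,4}
'b' @ 4: {1,2,5}  [accepting]
'e' @ 5: {3,4}
'b' @ 6: {1,2,5}  [accepting]
final: {1,2,5}; accept 1 in set

Answer: ACCEPT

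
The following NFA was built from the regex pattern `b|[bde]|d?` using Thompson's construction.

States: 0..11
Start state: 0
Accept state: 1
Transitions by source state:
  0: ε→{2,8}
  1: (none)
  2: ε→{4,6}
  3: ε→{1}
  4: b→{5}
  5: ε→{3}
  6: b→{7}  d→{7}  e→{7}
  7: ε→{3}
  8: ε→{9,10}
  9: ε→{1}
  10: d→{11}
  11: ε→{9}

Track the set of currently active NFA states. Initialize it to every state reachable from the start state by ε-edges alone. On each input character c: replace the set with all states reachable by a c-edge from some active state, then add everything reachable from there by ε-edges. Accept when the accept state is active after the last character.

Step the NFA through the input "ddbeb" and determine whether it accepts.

S₀ = ε-closure({0}) = {0,1,2,4,6,8,9,10}
'd' @ 1: {1,3,7,9,11}  (accept∈set)
'd' @ 2: {}  — state set empty
rest 'beb' ignored (set empty)
final: {}; accept 1 not in set

Answer: REJECT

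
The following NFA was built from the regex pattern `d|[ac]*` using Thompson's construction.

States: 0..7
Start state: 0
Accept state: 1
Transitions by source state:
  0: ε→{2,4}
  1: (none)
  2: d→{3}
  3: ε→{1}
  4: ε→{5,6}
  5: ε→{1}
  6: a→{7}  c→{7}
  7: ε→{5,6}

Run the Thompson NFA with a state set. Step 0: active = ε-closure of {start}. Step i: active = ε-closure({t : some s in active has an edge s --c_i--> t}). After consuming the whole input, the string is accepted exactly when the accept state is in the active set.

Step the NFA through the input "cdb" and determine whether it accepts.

start: ε-closure({0}) = {0,1,2,4,5,6}
'c' @ 1: {1,5,6,7}  ✓accept
'd' @ 2: {}  — no active states
rest 'b' ignored (set empty)
final: {}; accept 1 not in set

Answer: REJECT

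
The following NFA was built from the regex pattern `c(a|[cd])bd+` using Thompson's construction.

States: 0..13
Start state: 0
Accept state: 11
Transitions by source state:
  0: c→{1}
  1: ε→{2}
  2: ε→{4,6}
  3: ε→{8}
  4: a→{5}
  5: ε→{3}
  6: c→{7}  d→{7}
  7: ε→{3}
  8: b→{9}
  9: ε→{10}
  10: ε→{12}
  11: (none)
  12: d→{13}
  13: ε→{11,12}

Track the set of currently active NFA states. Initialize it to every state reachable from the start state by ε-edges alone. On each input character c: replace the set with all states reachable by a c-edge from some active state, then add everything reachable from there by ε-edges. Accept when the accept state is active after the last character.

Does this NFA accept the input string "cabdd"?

start: ε-closure({0}) = {0}
'c' @ 1: {1,2,4,6}
'a' @ 2: {3,5,8}
'b' @ 3: {9,10,12}
'd' @ 4: {11,12,13}  ✓accept
'd' @ 5: {11,12,13}  ✓accept
after full input: {11,12,13}  (accept=11 in)

Answer: ACCEPT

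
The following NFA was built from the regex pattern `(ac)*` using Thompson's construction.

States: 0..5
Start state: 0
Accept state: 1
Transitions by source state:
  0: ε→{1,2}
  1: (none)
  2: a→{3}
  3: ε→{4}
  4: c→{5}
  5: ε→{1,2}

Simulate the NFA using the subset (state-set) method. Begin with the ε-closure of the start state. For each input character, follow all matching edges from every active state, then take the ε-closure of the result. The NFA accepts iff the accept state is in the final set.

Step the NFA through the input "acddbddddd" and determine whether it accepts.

S₀ = ε-closure({0}) = {0,1,2}
'a' @ 1: {3,4}
'c' @ 2: {1,2,5}  ✓accept
'd' @ 3: {}  — no active states
rest 'dbddddd' ignored (set empty)
after full input: {}  (accept=1 not in)

Answer: REJECT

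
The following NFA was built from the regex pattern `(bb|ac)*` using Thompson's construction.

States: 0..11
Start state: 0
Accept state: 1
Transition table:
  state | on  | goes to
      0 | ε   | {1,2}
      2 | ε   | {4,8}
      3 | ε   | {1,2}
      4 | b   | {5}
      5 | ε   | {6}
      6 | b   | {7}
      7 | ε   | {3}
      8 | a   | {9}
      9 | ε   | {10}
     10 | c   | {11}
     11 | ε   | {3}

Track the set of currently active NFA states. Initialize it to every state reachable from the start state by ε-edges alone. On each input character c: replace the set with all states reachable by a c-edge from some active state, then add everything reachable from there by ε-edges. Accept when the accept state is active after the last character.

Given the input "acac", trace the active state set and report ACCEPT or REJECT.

Answer: ACCEPT

Trace:
S₀ = ε-closure({0}) = {0,1,2,4,8}
'a' @ 1: {9,10}
'c' @ 2: {1,2,3,4,8,11}  [accepting]
'a' @ 3: {9,10}
'c' @ 4: {1,2,3,4,8,11}  [accepting]
final: {1,2,3,4,8,11}; accept 1 in set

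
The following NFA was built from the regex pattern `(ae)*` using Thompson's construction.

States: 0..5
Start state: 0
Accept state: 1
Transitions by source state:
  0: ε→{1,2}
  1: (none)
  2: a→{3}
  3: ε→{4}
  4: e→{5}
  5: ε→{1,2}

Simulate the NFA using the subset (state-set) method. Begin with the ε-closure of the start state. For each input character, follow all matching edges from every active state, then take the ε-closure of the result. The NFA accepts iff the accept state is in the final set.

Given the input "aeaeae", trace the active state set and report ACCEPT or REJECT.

Answer: ACCEPT

Derivation:
start: ε-closure({0}) = {0,1,2}
'a' @ 1: {3,4}
'e' @ 2: {1,2,5}  [accepting]
'a' @ 3: {3,4}
'e' @ 4: {1,2,5}  [accepting]
'a' @ 5: {3,4}
'e' @ 6: {1,2,5}  [accepting]
after full input: {1,2,5}  (accept=1 in)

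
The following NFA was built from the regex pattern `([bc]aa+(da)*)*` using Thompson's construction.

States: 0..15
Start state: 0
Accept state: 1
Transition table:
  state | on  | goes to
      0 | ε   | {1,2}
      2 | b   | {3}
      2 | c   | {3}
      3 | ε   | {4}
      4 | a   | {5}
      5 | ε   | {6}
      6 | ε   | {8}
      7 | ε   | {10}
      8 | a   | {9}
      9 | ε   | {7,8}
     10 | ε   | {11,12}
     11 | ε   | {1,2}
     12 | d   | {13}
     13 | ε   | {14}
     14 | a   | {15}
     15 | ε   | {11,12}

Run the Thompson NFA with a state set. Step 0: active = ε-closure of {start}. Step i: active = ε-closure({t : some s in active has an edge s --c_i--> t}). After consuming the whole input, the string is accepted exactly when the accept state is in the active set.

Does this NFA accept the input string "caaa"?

Answer: ACCEPT

Derivation:
S₀ = ε-closure({0}) = {0,1,2}
'c' @ 1: {3,4}
'a' @ 2: {5,6,8}
'a' @ 3: {1,2,7,8,9,10,11,12}  [accepting]
'a' @ 4: {1,2,7,8,9,10,11,12}  [accepting]
after full input: {1,2,7,8,9,10,11,12}  (accept=1 in)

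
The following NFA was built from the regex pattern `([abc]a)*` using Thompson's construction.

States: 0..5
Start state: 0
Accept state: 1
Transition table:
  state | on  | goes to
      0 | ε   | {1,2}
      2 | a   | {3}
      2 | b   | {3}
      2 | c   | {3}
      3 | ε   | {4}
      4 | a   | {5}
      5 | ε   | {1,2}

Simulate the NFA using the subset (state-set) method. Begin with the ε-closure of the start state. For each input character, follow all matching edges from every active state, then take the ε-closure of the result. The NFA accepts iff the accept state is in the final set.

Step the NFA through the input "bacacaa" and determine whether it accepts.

initial (ε-close {0}): {0,1,2}
'b' @ 1: {3,4}
'a' @ 2: {1,2,5}  [accepting]
'c' @ 3: {3,4}
'a' @ 4: {1,2,5}  [accepting]
'c' @ 5: {3,4}
'a' @ 6: {1,2,5}  [accepting]
'a' @ 7: {3,4}
after full input: {3,4}  (accept=1 not in)

Answer: REJECT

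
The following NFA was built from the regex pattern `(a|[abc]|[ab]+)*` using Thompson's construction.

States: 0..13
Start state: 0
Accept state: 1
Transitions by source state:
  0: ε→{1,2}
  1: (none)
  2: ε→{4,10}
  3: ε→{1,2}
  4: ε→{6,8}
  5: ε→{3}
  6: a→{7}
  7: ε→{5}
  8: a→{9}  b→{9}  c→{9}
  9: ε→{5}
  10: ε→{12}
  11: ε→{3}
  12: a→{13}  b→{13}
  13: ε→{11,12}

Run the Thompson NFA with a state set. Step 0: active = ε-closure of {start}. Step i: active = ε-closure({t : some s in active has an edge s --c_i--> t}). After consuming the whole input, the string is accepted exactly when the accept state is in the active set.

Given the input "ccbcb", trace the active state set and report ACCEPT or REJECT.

start: ε-closure({0}) = {0,1,2,4,6,8,10,12}
'c' @ 1: {1,2,3,4,5,6,8,9,10,12}  ✓accept
'c' @ 2: {1,2,3,4,5,6,8,9,10,12}  ✓accept
'b' @ 3: {1,2,3,4,5,6,8,9,10,11,12,13}  ✓accept
'c' @ 4: {1,2,3,4,5,6,8,9,10,12}  ✓accept
'b' @ 5: {1,2,3,4,5,6,8,9,10,11,12,13}  ✓accept
end set {1,2,3,4,5,6,8,9,10,11,12,13} — state 1 in

Answer: ACCEPT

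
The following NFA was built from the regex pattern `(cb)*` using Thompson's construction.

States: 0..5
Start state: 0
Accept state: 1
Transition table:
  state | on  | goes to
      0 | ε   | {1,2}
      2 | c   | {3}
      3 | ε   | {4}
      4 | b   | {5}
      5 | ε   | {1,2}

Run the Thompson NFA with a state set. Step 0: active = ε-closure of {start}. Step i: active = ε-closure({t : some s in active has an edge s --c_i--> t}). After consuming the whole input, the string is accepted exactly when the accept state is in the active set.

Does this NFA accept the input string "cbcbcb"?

Answer: ACCEPT

Steps:
S₀ = ε-closure({0}) = {0,1,2}
'c' @ 1: {3,4}
'b' @ 2: {1,2,5}  (accept∈set)
'c' @ 3: {3,4}
'b' @ 4: {1,2,5}  (accept∈set)
'c' @ 5: {3,4}
'b' @ 6: {1,2,5}  (accept∈set)
final: {1,2,5}; accept 1 in set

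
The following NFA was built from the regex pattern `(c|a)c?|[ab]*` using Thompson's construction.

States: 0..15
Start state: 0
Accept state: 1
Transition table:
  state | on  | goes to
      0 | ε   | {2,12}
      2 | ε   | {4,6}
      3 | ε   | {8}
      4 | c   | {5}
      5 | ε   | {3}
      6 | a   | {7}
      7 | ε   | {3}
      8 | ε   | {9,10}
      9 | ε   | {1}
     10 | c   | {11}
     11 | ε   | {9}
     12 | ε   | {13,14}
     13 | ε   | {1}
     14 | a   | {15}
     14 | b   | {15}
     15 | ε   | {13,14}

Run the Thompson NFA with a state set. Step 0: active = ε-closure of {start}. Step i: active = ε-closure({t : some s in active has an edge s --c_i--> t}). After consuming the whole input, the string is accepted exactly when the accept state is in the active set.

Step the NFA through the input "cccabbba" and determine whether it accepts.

initial (ε-close {0}): {0,1,2,4,6,12,13,14}
'c' @ 1: {1,3,5,8,9,10}  ✓accept
'c' @ 2: {1,9,11}  ✓accept
'c' @ 3: {}  — state set empty
rest 'abbba' ignored (set empty)
after full input: {}  (accept=1 not in)

Answer: REJECT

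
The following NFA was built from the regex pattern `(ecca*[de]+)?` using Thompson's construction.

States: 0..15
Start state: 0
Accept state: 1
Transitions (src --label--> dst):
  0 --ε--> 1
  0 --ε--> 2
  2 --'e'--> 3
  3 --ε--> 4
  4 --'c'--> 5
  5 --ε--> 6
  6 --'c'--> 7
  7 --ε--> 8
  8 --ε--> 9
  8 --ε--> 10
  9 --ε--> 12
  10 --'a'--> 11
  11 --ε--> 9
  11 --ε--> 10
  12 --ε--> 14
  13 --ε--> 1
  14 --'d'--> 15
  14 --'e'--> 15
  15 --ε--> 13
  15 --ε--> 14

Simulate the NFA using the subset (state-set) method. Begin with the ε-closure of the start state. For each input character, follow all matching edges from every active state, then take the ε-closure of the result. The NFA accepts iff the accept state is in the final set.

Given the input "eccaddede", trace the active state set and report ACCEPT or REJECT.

Answer: ACCEPT

Steps:
initial (ε-close {0}): {0,1,2}
'e' @ 1: {3,4}
'c' @ 2: {5,6}
'c' @ 3: {7,8,9,10,12,14}
'a' @ 4: {9,10,11,12,14}
'd' @ 5: {1,13,14,15}  (accept∈set)
'd' @ 6: {1,13,14,15}  (accept∈set)
'e' @ 7: {1,13,14,15}  (accept∈set)
'd' @ 8: {1,13,14,15}  (accept∈set)
'e' @ 9: {1,13,14,15}  (accept∈set)
after full input: {1,13,14,15}  (accept=1 in)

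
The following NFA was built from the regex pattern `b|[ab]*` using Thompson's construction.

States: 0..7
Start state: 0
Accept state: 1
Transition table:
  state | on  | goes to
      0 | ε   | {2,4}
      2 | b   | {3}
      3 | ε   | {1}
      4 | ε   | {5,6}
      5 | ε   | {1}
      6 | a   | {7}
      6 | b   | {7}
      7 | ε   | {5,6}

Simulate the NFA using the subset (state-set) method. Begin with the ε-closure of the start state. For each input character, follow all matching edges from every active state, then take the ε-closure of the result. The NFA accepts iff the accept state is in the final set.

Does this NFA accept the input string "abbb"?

Answer: ACCEPT

Trace:
start: ε-closure({0}) = {0,1,2,4,5,6}
'a' @ 1: {1,5,6,7}  (accept∈set)
'b' @ 2: {1,5,6,7}  (accept∈set)
'b' @ 3: {1,5,6,7}  (accept∈set)
'b' @ 4: {1,5,6,7}  (accept∈set)
after full input: {1,5,6,7}  (accept=1 in)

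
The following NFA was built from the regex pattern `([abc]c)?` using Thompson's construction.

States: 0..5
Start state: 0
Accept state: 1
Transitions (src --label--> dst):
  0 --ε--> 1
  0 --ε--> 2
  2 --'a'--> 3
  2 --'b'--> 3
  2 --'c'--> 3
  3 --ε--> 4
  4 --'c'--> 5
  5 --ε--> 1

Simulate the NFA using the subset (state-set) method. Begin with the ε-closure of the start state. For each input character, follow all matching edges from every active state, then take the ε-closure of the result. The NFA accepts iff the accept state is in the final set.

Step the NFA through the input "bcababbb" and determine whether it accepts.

Answer: REJECT

Trace:
S₀ = ε-closure({0}) = {0,1,2}
'b' @ 1: {3,4}
'c' @ 2: {1,5}  ✓accept
'a' @ 3: {}  — no active states
rest 'babbb' ignored (set empty)
final: {}; accept 1 not in set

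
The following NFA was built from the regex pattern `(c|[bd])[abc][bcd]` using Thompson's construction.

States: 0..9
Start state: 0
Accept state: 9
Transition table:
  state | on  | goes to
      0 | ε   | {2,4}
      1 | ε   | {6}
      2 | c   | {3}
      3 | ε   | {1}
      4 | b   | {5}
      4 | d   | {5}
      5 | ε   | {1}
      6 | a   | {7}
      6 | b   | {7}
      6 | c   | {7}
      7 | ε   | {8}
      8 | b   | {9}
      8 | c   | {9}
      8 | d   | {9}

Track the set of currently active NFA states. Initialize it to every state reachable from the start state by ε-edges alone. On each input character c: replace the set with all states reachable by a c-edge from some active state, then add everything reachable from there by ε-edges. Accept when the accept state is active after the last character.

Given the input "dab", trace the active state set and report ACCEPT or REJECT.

Answer: ACCEPT

Derivation:
start: ε-closure({0}) = {0,2,4}
'd' @ 1: {1,5,6}
'a' @ 2: {7,8}
'b' @ 3: {9}  [accepting]
after full input: {9}  (accept=9 in)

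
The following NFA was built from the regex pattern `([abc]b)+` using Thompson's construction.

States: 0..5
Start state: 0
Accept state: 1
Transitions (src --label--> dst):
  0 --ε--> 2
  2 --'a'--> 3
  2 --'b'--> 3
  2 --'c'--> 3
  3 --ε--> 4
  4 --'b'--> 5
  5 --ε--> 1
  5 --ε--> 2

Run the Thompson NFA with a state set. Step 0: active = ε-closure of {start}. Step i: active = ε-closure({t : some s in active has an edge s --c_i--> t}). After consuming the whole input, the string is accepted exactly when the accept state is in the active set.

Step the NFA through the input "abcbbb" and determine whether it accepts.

start: ε-closure({0}) = {0,2}
'a' @ 1: {3,4}
'b' @ 2: {1,2,5}  [accepting]
'c' @ 3: {3,4}
'b' @ 4: {1,2,5}  [accepting]
'b' @ 5: {3,4}
'b' @ 6: {1,2,5}  [accepting]
final: {1,2,5}; accept 1 in set

Answer: ACCEPT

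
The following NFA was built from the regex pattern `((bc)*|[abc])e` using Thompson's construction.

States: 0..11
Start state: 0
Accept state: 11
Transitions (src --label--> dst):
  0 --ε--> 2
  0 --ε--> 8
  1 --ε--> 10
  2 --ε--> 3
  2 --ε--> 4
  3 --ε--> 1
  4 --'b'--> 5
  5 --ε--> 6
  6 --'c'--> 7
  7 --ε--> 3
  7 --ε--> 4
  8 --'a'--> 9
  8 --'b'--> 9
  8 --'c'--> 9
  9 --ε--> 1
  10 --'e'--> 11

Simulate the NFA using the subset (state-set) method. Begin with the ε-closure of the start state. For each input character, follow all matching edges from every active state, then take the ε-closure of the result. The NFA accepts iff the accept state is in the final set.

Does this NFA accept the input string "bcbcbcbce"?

Answer: ACCEPT

Trace:
S₀ = ε-closure({0}) = {0,1,2,3,4,8,10}
'b' @ 1: {1,5,6,9,10}
'c' @ 2: {1,3,4,7,10}
'b' @ 3: {5,6}
'c' @ 4: {1,3,4,7,10}
'b' @ 5: {5,6}
'c' @ 6: {1,3,4,7,10}
'b' @ 7: {5,6}
'c' @ 8: {1,3,4,7,10}
'e' @ 9: {11}  ✓accept
end set {11} — state 11 in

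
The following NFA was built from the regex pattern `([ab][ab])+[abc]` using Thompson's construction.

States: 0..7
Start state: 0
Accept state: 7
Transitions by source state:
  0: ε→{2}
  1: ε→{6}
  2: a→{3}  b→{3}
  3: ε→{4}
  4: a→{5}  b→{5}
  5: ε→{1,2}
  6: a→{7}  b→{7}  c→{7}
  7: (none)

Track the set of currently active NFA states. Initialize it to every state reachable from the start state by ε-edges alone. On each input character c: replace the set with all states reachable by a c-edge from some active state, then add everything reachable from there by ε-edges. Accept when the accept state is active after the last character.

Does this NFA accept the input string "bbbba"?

Answer: ACCEPT

Derivation:
initial (ε-close {0}): {0,2}
'b' @ 1: {3,4}
'b' @ 2: {1,2,5,6}
'b' @ 3: {3,4,7}  ✓accept
'b' @ 4: {1,2,5,6}
'a' @ 5: {3,4,7}  ✓accept
final: {3,4,7}; accept 7 in set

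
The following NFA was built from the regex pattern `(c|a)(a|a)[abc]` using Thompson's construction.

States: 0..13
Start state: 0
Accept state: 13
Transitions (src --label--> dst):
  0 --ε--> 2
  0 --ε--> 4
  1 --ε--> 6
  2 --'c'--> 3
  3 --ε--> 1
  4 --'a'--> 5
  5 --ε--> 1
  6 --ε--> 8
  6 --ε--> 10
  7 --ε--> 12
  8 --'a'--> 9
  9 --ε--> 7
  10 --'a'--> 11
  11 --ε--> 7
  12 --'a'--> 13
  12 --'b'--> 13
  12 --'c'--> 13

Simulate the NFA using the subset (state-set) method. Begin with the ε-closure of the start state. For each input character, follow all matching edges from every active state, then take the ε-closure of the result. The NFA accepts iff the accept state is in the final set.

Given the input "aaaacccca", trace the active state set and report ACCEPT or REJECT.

initial (ε-close {0}): {0,2,4}
'a' @ 1: {1,5,6,8,10}
'a' @ 2: {7,9,11,12}
'a' @ 3: {13}  ✓accept
'a' @ 4: {}  — state set empty
rest 'cccca' ignored (set empty)
end set {} — state 13 not in

Answer: REJECT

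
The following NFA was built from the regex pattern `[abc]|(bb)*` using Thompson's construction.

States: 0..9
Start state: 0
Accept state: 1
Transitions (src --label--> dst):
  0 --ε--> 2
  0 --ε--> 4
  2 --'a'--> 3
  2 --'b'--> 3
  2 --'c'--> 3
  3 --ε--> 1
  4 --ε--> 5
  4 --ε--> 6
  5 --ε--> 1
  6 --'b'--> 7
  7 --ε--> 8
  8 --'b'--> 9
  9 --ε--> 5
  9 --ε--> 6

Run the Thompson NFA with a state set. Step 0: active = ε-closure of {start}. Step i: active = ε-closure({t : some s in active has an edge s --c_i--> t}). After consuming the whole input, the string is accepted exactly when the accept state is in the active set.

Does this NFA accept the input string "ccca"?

Answer: REJECT

Derivation:
initial (ε-close {0}): {0,1,2,4,5,6}
'c' @ 1: {1,3}  [accepting]
'c' @ 2: {}  — state set empty
rest 'ca' ignored (set empty)
after full input: {}  (accept=1 not in)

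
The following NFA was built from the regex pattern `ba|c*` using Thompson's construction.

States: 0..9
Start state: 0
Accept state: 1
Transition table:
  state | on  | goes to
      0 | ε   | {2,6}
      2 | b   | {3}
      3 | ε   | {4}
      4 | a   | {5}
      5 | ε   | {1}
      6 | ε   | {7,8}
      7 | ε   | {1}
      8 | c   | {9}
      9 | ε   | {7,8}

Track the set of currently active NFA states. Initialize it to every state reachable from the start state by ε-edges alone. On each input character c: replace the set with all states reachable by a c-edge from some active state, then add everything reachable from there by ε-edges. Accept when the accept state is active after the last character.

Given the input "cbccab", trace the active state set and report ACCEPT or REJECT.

initial (ε-close {0}): {0,1,2,6,7,8}
'c' @ 1: {1,7,8,9}  [accepting]
'b' @ 2: {}  — dead — no transitions
rest 'ccab' ignored (set empty)
end set {} — state 1 not in

Answer: REJECT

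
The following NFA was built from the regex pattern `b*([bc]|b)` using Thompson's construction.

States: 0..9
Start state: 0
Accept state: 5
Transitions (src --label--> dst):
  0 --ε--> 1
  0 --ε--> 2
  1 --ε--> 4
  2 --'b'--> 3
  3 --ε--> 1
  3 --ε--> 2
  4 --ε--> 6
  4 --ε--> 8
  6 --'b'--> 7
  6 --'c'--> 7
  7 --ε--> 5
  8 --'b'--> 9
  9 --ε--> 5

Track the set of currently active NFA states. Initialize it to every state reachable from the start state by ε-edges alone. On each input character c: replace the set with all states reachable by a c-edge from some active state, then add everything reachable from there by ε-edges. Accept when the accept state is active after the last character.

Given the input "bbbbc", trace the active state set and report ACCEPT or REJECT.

Answer: ACCEPT

Derivation:
S₀ = ε-closure({0}) = {0,1,2,4,6,8}
'b' @ 1: {1,2,3,4,5,6,7,8,9}  [accepting]
'b' @ 2: {1,2,3,4,5,6,7,8,9}  [accepting]
'b' @ 3: {1,2,3,4,5,6,7,8,9}  [accepting]
'b' @ 4: {1,2,3,4,5,6,7,8,9}  [accepting]
'c' @ 5: {5,7}  [accepting]
after full input: {5,7}  (accept=5 in)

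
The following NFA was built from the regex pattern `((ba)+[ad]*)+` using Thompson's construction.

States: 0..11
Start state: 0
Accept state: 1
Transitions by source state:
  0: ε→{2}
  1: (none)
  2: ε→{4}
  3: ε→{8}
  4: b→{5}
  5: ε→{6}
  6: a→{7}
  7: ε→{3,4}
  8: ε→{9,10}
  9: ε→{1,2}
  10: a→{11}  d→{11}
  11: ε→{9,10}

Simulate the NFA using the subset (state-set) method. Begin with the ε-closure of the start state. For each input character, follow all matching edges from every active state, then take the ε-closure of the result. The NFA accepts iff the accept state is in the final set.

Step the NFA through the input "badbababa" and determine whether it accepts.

Answer: ACCEPT

Steps:
S₀ = ε-closure({0}) = {0,2,4}
'b' @ 1: {5,6}
'a' @ 2: {1,2,3,4,7,8,9,10}  (accept∈set)
'd' @ 3: {1,2,4,9,10,11}  (accept∈set)
'b' @ 4: {5,6}
'a' @ 5: {1,2,3,4,7,8,9,10}  (accept∈set)
'b' @ 6: {5,6}
'a' @ 7: {1,2,3,4,7,8,9,10}  (accept∈set)
'b' @ 8: {5,6}
'a' @ 9: {1,2,3,4,7,8,9,10}  (accept∈set)
final: {1,2,3,4,7,8,9,10}; accept 1 in set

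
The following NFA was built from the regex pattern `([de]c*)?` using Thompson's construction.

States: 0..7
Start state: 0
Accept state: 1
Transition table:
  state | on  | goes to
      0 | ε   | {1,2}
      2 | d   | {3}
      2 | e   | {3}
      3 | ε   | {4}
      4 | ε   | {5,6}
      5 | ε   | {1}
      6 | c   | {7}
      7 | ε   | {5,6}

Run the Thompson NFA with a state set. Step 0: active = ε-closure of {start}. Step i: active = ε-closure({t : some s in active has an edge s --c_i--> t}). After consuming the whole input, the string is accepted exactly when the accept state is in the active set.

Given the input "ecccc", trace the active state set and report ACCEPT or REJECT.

initial (ε-close {0}): {0,1,2}
'e' @ 1: {1,3,4,5,6}  [accepting]
'c' @ 2: {1,5,6,7}  [accepting]
'c' @ 3: {1,5,6,7}  [accepting]
'c' @ 4: {1,5,6,7}  [accepting]
'c' @ 5: {1,5,6,7}  [accepting]
after full input: {1,5,6,7}  (accept=1 in)

Answer: ACCEPT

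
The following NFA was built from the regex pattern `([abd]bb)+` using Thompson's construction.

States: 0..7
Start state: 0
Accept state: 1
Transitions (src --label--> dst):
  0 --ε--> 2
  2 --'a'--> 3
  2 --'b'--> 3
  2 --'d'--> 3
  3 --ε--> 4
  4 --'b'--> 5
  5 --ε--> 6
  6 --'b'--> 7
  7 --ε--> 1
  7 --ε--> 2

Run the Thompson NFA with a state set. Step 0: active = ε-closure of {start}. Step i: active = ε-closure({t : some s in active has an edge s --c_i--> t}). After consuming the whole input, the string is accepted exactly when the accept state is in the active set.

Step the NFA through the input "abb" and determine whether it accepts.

Answer: ACCEPT

Trace:
start: ε-closure({0}) = {0,2}
'a' @ 1: {3,4}
'b' @ 2: {5,6}
'b' @ 3: {1,2,7}  [accepting]
after full input: {1,2,7}  (accept=1 in)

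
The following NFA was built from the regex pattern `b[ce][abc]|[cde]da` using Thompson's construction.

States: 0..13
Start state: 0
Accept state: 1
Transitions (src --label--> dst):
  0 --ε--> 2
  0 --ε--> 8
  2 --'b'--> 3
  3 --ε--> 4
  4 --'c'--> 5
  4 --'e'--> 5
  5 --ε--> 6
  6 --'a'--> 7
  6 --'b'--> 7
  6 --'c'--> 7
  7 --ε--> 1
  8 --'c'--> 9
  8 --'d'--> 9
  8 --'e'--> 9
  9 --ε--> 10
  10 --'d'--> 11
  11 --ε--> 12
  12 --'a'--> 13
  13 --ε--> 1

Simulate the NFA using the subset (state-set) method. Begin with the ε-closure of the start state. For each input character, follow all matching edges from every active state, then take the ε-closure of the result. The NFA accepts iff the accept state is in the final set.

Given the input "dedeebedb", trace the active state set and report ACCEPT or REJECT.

Answer: REJECT

Trace:
S₀ = ε-closure({0}) = {0,2,8}
'd' @ 1: {9,10}
'e' @ 2: {}  — dead — no transitions
rest 'deebedb' ignored (set empty)
final: {}; accept 1 not in set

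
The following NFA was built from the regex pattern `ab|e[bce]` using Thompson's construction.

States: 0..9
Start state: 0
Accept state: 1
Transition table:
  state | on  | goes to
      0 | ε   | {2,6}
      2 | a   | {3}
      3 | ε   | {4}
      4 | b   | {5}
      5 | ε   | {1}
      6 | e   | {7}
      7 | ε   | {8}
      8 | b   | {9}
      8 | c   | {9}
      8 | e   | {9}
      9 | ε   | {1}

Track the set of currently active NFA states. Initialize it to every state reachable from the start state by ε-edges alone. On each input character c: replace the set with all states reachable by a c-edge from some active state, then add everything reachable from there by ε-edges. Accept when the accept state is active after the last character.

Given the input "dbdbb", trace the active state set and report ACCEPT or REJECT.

Answer: REJECT

Derivation:
start: ε-closure({0}) = {0,2,6}
'd' @ 1: {}  — state set empty
rest 'bdbb' ignored (set empty)
after full input: {}  (accept=1 not in)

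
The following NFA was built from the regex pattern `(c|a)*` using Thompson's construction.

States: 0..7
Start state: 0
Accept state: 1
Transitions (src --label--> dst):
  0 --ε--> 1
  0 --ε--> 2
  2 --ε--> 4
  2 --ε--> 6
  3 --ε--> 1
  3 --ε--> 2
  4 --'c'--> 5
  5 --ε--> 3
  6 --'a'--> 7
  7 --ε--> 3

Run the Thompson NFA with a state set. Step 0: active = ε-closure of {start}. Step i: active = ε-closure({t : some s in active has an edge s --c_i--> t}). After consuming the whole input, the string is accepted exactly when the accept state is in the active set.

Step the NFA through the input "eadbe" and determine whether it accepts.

initial (ε-close {0}): {0,1,2,4,6}
'e' @ 1: {}  — state set empty
rest 'adbe' ignored (set empty)
after full input: {}  (accept=1 not in)

Answer: REJECT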